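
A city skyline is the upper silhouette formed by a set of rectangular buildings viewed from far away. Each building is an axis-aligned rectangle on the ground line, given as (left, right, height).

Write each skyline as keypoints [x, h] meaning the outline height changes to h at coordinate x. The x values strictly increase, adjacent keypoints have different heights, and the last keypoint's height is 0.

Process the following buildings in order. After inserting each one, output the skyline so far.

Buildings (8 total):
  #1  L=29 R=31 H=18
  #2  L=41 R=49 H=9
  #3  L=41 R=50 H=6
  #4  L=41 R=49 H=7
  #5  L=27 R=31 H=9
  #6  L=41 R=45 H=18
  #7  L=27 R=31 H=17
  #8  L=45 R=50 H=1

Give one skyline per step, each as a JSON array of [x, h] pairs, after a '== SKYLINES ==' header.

== SKYLINES ==
[[29,18],[31,0]]
[[29,18],[31,0],[41,9],[49,0]]
[[29,18],[31,0],[41,9],[49,6],[50,0]]
[[29,18],[31,0],[41,9],[49,6],[50,0]]
[[27,9],[29,18],[31,0],[41,9],[49,6],[50,0]]
[[27,9],[29,18],[31,0],[41,18],[45,9],[49,6],[50,0]]
[[27,17],[29,18],[31,0],[41,18],[45,9],[49,6],[50,0]]
[[27,17],[29,18],[31,0],[41,18],[45,9],[49,6],[50,0]]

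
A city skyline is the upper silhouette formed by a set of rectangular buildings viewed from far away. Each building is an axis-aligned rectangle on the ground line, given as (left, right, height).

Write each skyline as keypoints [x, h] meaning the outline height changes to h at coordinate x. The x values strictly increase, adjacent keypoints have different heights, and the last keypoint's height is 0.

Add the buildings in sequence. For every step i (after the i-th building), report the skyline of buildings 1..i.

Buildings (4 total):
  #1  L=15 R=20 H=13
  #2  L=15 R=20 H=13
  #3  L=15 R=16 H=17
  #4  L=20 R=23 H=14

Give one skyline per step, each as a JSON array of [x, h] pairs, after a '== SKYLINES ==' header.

== SKYLINES ==
[[15,13],[20,0]]
[[15,13],[20,0]]
[[15,17],[16,13],[20,0]]
[[15,17],[16,13],[20,14],[23,0]]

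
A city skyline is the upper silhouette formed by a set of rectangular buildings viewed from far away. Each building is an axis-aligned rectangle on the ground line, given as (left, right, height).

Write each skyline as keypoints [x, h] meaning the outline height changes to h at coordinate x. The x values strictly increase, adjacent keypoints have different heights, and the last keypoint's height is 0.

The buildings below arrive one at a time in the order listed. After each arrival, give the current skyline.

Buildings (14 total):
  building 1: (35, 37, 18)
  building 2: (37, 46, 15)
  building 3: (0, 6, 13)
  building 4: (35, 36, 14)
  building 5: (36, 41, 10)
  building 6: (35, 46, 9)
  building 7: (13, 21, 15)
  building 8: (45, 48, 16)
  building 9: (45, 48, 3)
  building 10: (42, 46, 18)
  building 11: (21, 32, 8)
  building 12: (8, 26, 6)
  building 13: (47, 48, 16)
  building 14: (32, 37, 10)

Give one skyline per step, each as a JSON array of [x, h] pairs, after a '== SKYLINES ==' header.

== SKYLINES ==
[[35,18],[37,0]]
[[35,18],[37,15],[46,0]]
[[0,13],[6,0],[35,18],[37,15],[46,0]]
[[0,13],[6,0],[35,18],[37,15],[46,0]]
[[0,13],[6,0],[35,18],[37,15],[46,0]]
[[0,13],[6,0],[35,18],[37,15],[46,0]]
[[0,13],[6,0],[13,15],[21,0],[35,18],[37,15],[46,0]]
[[0,13],[6,0],[13,15],[21,0],[35,18],[37,15],[45,16],[48,0]]
[[0,13],[6,0],[13,15],[21,0],[35,18],[37,15],[45,16],[48,0]]
[[0,13],[6,0],[13,15],[21,0],[35,18],[37,15],[42,18],[46,16],[48,0]]
[[0,13],[6,0],[13,15],[21,8],[32,0],[35,18],[37,15],[42,18],[46,16],[48,0]]
[[0,13],[6,0],[8,6],[13,15],[21,8],[32,0],[35,18],[37,15],[42,18],[46,16],[48,0]]
[[0,13],[6,0],[8,6],[13,15],[21,8],[32,0],[35,18],[37,15],[42,18],[46,16],[48,0]]
[[0,13],[6,0],[8,6],[13,15],[21,8],[32,10],[35,18],[37,15],[42,18],[46,16],[48,0]]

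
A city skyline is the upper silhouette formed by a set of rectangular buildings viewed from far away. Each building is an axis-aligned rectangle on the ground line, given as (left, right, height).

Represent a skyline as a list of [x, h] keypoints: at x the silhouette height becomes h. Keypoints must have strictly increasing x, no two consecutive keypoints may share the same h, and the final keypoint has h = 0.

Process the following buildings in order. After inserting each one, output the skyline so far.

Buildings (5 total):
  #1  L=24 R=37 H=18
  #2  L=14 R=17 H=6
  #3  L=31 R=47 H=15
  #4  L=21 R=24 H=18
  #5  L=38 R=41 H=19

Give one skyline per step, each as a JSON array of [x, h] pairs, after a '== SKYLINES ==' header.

== SKYLINES ==
[[24,18],[37,0]]
[[14,6],[17,0],[24,18],[37,0]]
[[14,6],[17,0],[24,18],[37,15],[47,0]]
[[14,6],[17,0],[21,18],[37,15],[47,0]]
[[14,6],[17,0],[21,18],[37,15],[38,19],[41,15],[47,0]]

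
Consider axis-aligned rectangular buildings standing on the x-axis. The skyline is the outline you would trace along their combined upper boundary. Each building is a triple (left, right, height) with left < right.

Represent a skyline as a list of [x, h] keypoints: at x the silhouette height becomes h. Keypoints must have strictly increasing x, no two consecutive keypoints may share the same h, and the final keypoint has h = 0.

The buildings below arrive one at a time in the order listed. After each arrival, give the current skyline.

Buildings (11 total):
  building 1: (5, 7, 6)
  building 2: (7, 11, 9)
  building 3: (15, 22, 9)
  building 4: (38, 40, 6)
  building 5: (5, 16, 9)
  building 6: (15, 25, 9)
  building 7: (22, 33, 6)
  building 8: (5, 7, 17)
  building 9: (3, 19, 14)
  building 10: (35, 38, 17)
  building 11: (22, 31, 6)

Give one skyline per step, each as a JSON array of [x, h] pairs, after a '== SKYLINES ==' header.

== SKYLINES ==
[[5,6],[7,0]]
[[5,6],[7,9],[11,0]]
[[5,6],[7,9],[11,0],[15,9],[22,0]]
[[5,6],[7,9],[11,0],[15,9],[22,0],[38,6],[40,0]]
[[5,9],[22,0],[38,6],[40,0]]
[[5,9],[25,0],[38,6],[40,0]]
[[5,9],[25,6],[33,0],[38,6],[40,0]]
[[5,17],[7,9],[25,6],[33,0],[38,6],[40,0]]
[[3,14],[5,17],[7,14],[19,9],[25,6],[33,0],[38,6],[40,0]]
[[3,14],[5,17],[7,14],[19,9],[25,6],[33,0],[35,17],[38,6],[40,0]]
[[3,14],[5,17],[7,14],[19,9],[25,6],[33,0],[35,17],[38,6],[40,0]]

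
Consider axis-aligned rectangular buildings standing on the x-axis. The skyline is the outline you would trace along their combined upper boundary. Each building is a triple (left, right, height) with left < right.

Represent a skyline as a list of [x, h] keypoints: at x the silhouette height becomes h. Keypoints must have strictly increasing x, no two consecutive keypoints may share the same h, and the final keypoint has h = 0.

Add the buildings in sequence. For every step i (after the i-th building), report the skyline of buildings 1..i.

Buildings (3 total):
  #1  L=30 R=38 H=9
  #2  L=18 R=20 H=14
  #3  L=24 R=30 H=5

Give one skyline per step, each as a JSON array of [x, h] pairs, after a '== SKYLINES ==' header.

== SKYLINES ==
[[30,9],[38,0]]
[[18,14],[20,0],[30,9],[38,0]]
[[18,14],[20,0],[24,5],[30,9],[38,0]]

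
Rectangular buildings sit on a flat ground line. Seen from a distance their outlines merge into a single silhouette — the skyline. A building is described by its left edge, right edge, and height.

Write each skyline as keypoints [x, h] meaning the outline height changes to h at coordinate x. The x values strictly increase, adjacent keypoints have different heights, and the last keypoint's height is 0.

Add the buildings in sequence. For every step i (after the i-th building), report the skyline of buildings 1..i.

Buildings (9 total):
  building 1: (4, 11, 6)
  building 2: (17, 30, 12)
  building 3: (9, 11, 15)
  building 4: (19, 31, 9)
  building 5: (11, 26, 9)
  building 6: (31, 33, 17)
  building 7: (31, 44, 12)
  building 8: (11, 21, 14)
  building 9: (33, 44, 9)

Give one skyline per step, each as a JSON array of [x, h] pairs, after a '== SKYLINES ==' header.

== SKYLINES ==
[[4,6],[11,0]]
[[4,6],[11,0],[17,12],[30,0]]
[[4,6],[9,15],[11,0],[17,12],[30,0]]
[[4,6],[9,15],[11,0],[17,12],[30,9],[31,0]]
[[4,6],[9,15],[11,9],[17,12],[30,9],[31,0]]
[[4,6],[9,15],[11,9],[17,12],[30,9],[31,17],[33,0]]
[[4,6],[9,15],[11,9],[17,12],[30,9],[31,17],[33,12],[44,0]]
[[4,6],[9,15],[11,14],[21,12],[30,9],[31,17],[33,12],[44,0]]
[[4,6],[9,15],[11,14],[21,12],[30,9],[31,17],[33,12],[44,0]]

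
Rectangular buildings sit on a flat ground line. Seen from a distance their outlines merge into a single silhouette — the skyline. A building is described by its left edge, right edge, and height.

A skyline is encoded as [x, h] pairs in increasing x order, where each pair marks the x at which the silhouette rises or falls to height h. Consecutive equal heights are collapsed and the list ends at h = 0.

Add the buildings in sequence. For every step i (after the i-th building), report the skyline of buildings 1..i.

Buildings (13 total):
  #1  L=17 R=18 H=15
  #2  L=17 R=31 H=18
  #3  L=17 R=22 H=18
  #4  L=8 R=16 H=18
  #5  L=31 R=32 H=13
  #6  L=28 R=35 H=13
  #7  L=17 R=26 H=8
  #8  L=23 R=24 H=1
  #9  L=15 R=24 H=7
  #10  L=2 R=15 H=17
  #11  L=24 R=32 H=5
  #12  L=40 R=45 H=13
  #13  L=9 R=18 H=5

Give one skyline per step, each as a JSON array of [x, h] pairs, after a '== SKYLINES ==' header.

== SKYLINES ==
[[17,15],[18,0]]
[[17,18],[31,0]]
[[17,18],[31,0]]
[[8,18],[16,0],[17,18],[31,0]]
[[8,18],[16,0],[17,18],[31,13],[32,0]]
[[8,18],[16,0],[17,18],[31,13],[35,0]]
[[8,18],[16,0],[17,18],[31,13],[35,0]]
[[8,18],[16,0],[17,18],[31,13],[35,0]]
[[8,18],[16,7],[17,18],[31,13],[35,0]]
[[2,17],[8,18],[16,7],[17,18],[31,13],[35,0]]
[[2,17],[8,18],[16,7],[17,18],[31,13],[35,0]]
[[2,17],[8,18],[16,7],[17,18],[31,13],[35,0],[40,13],[45,0]]
[[2,17],[8,18],[16,7],[17,18],[31,13],[35,0],[40,13],[45,0]]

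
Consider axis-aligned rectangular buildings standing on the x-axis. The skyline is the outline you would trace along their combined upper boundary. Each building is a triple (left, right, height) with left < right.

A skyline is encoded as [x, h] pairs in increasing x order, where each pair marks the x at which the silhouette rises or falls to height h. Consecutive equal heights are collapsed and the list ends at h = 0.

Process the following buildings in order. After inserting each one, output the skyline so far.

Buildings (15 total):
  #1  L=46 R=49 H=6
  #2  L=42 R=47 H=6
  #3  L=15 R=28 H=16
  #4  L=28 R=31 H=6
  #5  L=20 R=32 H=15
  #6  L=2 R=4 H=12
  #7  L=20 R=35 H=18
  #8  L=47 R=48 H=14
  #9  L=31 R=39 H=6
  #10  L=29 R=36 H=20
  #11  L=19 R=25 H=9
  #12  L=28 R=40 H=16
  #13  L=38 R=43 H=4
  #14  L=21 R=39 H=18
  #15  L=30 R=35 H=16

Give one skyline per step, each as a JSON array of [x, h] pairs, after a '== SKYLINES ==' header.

== SKYLINES ==
[[46,6],[49,0]]
[[42,6],[49,0]]
[[15,16],[28,0],[42,6],[49,0]]
[[15,16],[28,6],[31,0],[42,6],[49,0]]
[[15,16],[28,15],[32,0],[42,6],[49,0]]
[[2,12],[4,0],[15,16],[28,15],[32,0],[42,6],[49,0]]
[[2,12],[4,0],[15,16],[20,18],[35,0],[42,6],[49,0]]
[[2,12],[4,0],[15,16],[20,18],[35,0],[42,6],[47,14],[48,6],[49,0]]
[[2,12],[4,0],[15,16],[20,18],[35,6],[39,0],[42,6],[47,14],[48,6],[49,0]]
[[2,12],[4,0],[15,16],[20,18],[29,20],[36,6],[39,0],[42,6],[47,14],[48,6],[49,0]]
[[2,12],[4,0],[15,16],[20,18],[29,20],[36,6],[39,0],[42,6],[47,14],[48,6],[49,0]]
[[2,12],[4,0],[15,16],[20,18],[29,20],[36,16],[40,0],[42,6],[47,14],[48,6],[49,0]]
[[2,12],[4,0],[15,16],[20,18],[29,20],[36,16],[40,4],[42,6],[47,14],[48,6],[49,0]]
[[2,12],[4,0],[15,16],[20,18],[29,20],[36,18],[39,16],[40,4],[42,6],[47,14],[48,6],[49,0]]
[[2,12],[4,0],[15,16],[20,18],[29,20],[36,18],[39,16],[40,4],[42,6],[47,14],[48,6],[49,0]]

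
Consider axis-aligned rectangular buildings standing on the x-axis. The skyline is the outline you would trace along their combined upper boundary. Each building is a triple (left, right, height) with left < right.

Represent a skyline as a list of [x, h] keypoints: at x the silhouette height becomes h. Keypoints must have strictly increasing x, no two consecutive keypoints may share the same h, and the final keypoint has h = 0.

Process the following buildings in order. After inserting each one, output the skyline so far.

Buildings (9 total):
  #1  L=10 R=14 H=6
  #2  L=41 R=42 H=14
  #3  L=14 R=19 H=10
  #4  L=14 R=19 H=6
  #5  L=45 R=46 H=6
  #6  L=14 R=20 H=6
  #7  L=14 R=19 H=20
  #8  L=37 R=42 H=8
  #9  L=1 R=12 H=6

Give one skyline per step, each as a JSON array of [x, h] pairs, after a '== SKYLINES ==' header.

== SKYLINES ==
[[10,6],[14,0]]
[[10,6],[14,0],[41,14],[42,0]]
[[10,6],[14,10],[19,0],[41,14],[42,0]]
[[10,6],[14,10],[19,0],[41,14],[42,0]]
[[10,6],[14,10],[19,0],[41,14],[42,0],[45,6],[46,0]]
[[10,6],[14,10],[19,6],[20,0],[41,14],[42,0],[45,6],[46,0]]
[[10,6],[14,20],[19,6],[20,0],[41,14],[42,0],[45,6],[46,0]]
[[10,6],[14,20],[19,6],[20,0],[37,8],[41,14],[42,0],[45,6],[46,0]]
[[1,6],[14,20],[19,6],[20,0],[37,8],[41,14],[42,0],[45,6],[46,0]]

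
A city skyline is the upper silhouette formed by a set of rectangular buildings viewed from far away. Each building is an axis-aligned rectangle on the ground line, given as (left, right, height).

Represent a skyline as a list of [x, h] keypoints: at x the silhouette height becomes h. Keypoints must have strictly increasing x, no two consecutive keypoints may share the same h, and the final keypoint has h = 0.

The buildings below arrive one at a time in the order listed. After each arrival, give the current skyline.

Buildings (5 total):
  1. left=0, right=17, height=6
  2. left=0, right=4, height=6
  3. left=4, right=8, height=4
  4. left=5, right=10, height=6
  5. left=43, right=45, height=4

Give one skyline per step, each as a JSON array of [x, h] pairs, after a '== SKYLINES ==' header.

== SKYLINES ==
[[0,6],[17,0]]
[[0,6],[17,0]]
[[0,6],[17,0]]
[[0,6],[17,0]]
[[0,6],[17,0],[43,4],[45,0]]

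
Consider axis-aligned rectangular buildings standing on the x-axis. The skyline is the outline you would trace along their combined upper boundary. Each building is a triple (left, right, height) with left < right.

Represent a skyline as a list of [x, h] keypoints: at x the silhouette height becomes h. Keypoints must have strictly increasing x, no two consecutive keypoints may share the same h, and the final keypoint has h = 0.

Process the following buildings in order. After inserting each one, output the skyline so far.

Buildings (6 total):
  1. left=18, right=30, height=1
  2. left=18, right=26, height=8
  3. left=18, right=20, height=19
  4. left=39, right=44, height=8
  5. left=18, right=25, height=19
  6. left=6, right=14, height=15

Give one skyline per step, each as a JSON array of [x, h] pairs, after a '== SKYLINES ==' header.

== SKYLINES ==
[[18,1],[30,0]]
[[18,8],[26,1],[30,0]]
[[18,19],[20,8],[26,1],[30,0]]
[[18,19],[20,8],[26,1],[30,0],[39,8],[44,0]]
[[18,19],[25,8],[26,1],[30,0],[39,8],[44,0]]
[[6,15],[14,0],[18,19],[25,8],[26,1],[30,0],[39,8],[44,0]]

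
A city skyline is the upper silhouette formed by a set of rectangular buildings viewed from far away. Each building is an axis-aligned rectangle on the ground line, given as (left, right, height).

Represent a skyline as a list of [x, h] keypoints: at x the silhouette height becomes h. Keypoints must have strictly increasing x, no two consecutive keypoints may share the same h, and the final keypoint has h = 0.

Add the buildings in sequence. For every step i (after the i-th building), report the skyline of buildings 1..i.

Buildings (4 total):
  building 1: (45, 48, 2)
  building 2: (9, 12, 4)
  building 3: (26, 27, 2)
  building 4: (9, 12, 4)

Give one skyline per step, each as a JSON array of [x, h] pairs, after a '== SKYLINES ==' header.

== SKYLINES ==
[[45,2],[48,0]]
[[9,4],[12,0],[45,2],[48,0]]
[[9,4],[12,0],[26,2],[27,0],[45,2],[48,0]]
[[9,4],[12,0],[26,2],[27,0],[45,2],[48,0]]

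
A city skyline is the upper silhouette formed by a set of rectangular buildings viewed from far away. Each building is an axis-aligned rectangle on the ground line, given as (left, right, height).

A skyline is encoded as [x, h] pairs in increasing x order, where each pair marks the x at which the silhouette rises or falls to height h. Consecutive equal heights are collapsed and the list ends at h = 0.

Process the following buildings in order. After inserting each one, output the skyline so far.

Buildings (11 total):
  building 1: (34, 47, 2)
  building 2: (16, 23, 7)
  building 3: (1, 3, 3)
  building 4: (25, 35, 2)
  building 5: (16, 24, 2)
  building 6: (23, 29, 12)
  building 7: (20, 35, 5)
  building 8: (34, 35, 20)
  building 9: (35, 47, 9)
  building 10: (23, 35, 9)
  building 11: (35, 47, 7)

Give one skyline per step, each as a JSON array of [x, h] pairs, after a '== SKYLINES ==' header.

== SKYLINES ==
[[34,2],[47,0]]
[[16,7],[23,0],[34,2],[47,0]]
[[1,3],[3,0],[16,7],[23,0],[34,2],[47,0]]
[[1,3],[3,0],[16,7],[23,0],[25,2],[47,0]]
[[1,3],[3,0],[16,7],[23,2],[24,0],[25,2],[47,0]]
[[1,3],[3,0],[16,7],[23,12],[29,2],[47,0]]
[[1,3],[3,0],[16,7],[23,12],[29,5],[35,2],[47,0]]
[[1,3],[3,0],[16,7],[23,12],[29,5],[34,20],[35,2],[47,0]]
[[1,3],[3,0],[16,7],[23,12],[29,5],[34,20],[35,9],[47,0]]
[[1,3],[3,0],[16,7],[23,12],[29,9],[34,20],[35,9],[47,0]]
[[1,3],[3,0],[16,7],[23,12],[29,9],[34,20],[35,9],[47,0]]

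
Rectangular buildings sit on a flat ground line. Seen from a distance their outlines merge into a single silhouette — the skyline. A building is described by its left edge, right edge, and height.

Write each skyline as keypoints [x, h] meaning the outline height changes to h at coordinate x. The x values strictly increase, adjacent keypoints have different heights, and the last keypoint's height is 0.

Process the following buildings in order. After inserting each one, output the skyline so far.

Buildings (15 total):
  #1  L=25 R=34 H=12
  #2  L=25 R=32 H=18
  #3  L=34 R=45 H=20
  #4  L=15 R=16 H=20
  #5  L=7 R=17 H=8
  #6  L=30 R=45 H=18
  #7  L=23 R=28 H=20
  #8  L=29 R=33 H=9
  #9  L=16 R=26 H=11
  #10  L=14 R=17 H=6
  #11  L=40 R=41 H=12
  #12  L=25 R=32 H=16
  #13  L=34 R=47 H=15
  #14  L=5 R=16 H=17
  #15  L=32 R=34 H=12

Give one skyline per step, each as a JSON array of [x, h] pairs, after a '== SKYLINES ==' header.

== SKYLINES ==
[[25,12],[34,0]]
[[25,18],[32,12],[34,0]]
[[25,18],[32,12],[34,20],[45,0]]
[[15,20],[16,0],[25,18],[32,12],[34,20],[45,0]]
[[7,8],[15,20],[16,8],[17,0],[25,18],[32,12],[34,20],[45,0]]
[[7,8],[15,20],[16,8],[17,0],[25,18],[34,20],[45,0]]
[[7,8],[15,20],[16,8],[17,0],[23,20],[28,18],[34,20],[45,0]]
[[7,8],[15,20],[16,8],[17,0],[23,20],[28,18],[34,20],[45,0]]
[[7,8],[15,20],[16,11],[23,20],[28,18],[34,20],[45,0]]
[[7,8],[15,20],[16,11],[23,20],[28,18],[34,20],[45,0]]
[[7,8],[15,20],[16,11],[23,20],[28,18],[34,20],[45,0]]
[[7,8],[15,20],[16,11],[23,20],[28,18],[34,20],[45,0]]
[[7,8],[15,20],[16,11],[23,20],[28,18],[34,20],[45,15],[47,0]]
[[5,17],[15,20],[16,11],[23,20],[28,18],[34,20],[45,15],[47,0]]
[[5,17],[15,20],[16,11],[23,20],[28,18],[34,20],[45,15],[47,0]]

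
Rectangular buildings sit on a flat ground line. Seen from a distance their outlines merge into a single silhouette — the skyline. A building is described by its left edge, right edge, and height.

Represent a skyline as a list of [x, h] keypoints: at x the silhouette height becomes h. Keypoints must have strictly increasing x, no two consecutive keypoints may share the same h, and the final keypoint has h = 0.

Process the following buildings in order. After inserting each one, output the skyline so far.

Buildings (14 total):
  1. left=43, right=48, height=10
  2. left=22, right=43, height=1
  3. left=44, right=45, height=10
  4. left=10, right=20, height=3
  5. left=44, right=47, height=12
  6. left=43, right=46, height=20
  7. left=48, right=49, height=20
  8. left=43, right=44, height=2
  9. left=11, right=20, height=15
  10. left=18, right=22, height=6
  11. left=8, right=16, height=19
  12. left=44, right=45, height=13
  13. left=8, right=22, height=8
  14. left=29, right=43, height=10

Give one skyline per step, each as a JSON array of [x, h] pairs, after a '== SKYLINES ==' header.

== SKYLINES ==
[[43,10],[48,0]]
[[22,1],[43,10],[48,0]]
[[22,1],[43,10],[48,0]]
[[10,3],[20,0],[22,1],[43,10],[48,0]]
[[10,3],[20,0],[22,1],[43,10],[44,12],[47,10],[48,0]]
[[10,3],[20,0],[22,1],[43,20],[46,12],[47,10],[48,0]]
[[10,3],[20,0],[22,1],[43,20],[46,12],[47,10],[48,20],[49,0]]
[[10,3],[20,0],[22,1],[43,20],[46,12],[47,10],[48,20],[49,0]]
[[10,3],[11,15],[20,0],[22,1],[43,20],[46,12],[47,10],[48,20],[49,0]]
[[10,3],[11,15],[20,6],[22,1],[43,20],[46,12],[47,10],[48,20],[49,0]]
[[8,19],[16,15],[20,6],[22,1],[43,20],[46,12],[47,10],[48,20],[49,0]]
[[8,19],[16,15],[20,6],[22,1],[43,20],[46,12],[47,10],[48,20],[49,0]]
[[8,19],[16,15],[20,8],[22,1],[43,20],[46,12],[47,10],[48,20],[49,0]]
[[8,19],[16,15],[20,8],[22,1],[29,10],[43,20],[46,12],[47,10],[48,20],[49,0]]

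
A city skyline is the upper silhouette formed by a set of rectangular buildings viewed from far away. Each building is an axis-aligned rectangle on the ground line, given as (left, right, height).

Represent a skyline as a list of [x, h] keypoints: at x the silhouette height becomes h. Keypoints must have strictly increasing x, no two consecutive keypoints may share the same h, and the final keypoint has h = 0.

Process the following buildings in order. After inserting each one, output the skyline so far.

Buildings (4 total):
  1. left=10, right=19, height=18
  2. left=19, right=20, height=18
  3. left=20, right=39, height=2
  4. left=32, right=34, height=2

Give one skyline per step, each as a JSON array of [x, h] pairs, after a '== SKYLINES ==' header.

== SKYLINES ==
[[10,18],[19,0]]
[[10,18],[20,0]]
[[10,18],[20,2],[39,0]]
[[10,18],[20,2],[39,0]]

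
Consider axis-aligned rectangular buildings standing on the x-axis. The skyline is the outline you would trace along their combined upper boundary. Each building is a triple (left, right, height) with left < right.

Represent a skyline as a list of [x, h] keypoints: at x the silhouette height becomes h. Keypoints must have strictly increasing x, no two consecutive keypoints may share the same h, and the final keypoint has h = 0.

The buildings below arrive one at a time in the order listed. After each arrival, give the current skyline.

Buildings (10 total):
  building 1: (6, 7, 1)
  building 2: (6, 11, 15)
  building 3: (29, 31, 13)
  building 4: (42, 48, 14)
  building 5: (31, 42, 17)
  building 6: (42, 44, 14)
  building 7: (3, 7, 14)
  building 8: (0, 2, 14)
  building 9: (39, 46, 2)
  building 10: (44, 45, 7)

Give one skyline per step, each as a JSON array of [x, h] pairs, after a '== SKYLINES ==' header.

== SKYLINES ==
[[6,1],[7,0]]
[[6,15],[11,0]]
[[6,15],[11,0],[29,13],[31,0]]
[[6,15],[11,0],[29,13],[31,0],[42,14],[48,0]]
[[6,15],[11,0],[29,13],[31,17],[42,14],[48,0]]
[[6,15],[11,0],[29,13],[31,17],[42,14],[48,0]]
[[3,14],[6,15],[11,0],[29,13],[31,17],[42,14],[48,0]]
[[0,14],[2,0],[3,14],[6,15],[11,0],[29,13],[31,17],[42,14],[48,0]]
[[0,14],[2,0],[3,14],[6,15],[11,0],[29,13],[31,17],[42,14],[48,0]]
[[0,14],[2,0],[3,14],[6,15],[11,0],[29,13],[31,17],[42,14],[48,0]]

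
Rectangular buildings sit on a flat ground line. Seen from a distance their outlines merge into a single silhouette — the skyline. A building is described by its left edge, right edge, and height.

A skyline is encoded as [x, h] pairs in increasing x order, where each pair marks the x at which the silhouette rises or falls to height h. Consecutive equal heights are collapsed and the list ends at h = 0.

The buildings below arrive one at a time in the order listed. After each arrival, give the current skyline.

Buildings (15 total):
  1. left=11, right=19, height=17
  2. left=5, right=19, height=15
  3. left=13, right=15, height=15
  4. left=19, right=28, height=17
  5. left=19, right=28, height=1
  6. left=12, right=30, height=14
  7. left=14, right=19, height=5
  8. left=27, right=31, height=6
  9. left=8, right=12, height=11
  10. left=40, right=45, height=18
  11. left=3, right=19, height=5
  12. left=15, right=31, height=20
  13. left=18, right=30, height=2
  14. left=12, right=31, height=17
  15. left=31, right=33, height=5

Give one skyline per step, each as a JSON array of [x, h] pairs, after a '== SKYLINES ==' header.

== SKYLINES ==
[[11,17],[19,0]]
[[5,15],[11,17],[19,0]]
[[5,15],[11,17],[19,0]]
[[5,15],[11,17],[28,0]]
[[5,15],[11,17],[28,0]]
[[5,15],[11,17],[28,14],[30,0]]
[[5,15],[11,17],[28,14],[30,0]]
[[5,15],[11,17],[28,14],[30,6],[31,0]]
[[5,15],[11,17],[28,14],[30,6],[31,0]]
[[5,15],[11,17],[28,14],[30,6],[31,0],[40,18],[45,0]]
[[3,5],[5,15],[11,17],[28,14],[30,6],[31,0],[40,18],[45,0]]
[[3,5],[5,15],[11,17],[15,20],[31,0],[40,18],[45,0]]
[[3,5],[5,15],[11,17],[15,20],[31,0],[40,18],[45,0]]
[[3,5],[5,15],[11,17],[15,20],[31,0],[40,18],[45,0]]
[[3,5],[5,15],[11,17],[15,20],[31,5],[33,0],[40,18],[45,0]]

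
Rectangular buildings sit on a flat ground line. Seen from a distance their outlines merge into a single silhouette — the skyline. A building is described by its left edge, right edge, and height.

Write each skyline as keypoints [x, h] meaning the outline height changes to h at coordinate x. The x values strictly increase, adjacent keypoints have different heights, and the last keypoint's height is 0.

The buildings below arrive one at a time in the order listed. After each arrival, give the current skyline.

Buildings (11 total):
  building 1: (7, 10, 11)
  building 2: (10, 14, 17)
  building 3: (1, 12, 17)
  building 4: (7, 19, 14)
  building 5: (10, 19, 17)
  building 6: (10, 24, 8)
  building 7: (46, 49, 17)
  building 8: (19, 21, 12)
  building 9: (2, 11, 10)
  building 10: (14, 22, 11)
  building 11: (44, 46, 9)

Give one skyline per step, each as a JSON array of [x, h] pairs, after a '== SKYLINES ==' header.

== SKYLINES ==
[[7,11],[10,0]]
[[7,11],[10,17],[14,0]]
[[1,17],[14,0]]
[[1,17],[14,14],[19,0]]
[[1,17],[19,0]]
[[1,17],[19,8],[24,0]]
[[1,17],[19,8],[24,0],[46,17],[49,0]]
[[1,17],[19,12],[21,8],[24,0],[46,17],[49,0]]
[[1,17],[19,12],[21,8],[24,0],[46,17],[49,0]]
[[1,17],[19,12],[21,11],[22,8],[24,0],[46,17],[49,0]]
[[1,17],[19,12],[21,11],[22,8],[24,0],[44,9],[46,17],[49,0]]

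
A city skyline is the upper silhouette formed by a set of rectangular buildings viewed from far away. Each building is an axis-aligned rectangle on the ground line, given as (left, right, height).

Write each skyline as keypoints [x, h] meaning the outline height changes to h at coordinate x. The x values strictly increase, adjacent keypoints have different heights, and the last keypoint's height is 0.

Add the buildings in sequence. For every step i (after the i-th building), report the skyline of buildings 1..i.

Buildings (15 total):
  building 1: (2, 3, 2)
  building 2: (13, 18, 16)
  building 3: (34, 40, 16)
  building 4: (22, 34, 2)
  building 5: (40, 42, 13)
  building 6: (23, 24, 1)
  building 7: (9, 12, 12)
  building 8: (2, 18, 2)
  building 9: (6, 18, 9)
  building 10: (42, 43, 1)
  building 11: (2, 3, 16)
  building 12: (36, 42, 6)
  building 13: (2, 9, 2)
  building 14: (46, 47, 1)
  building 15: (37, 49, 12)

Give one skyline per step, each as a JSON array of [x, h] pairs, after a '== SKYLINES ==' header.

== SKYLINES ==
[[2,2],[3,0]]
[[2,2],[3,0],[13,16],[18,0]]
[[2,2],[3,0],[13,16],[18,0],[34,16],[40,0]]
[[2,2],[3,0],[13,16],[18,0],[22,2],[34,16],[40,0]]
[[2,2],[3,0],[13,16],[18,0],[22,2],[34,16],[40,13],[42,0]]
[[2,2],[3,0],[13,16],[18,0],[22,2],[34,16],[40,13],[42,0]]
[[2,2],[3,0],[9,12],[12,0],[13,16],[18,0],[22,2],[34,16],[40,13],[42,0]]
[[2,2],[9,12],[12,2],[13,16],[18,0],[22,2],[34,16],[40,13],[42,0]]
[[2,2],[6,9],[9,12],[12,9],[13,16],[18,0],[22,2],[34,16],[40,13],[42,0]]
[[2,2],[6,9],[9,12],[12,9],[13,16],[18,0],[22,2],[34,16],[40,13],[42,1],[43,0]]
[[2,16],[3,2],[6,9],[9,12],[12,9],[13,16],[18,0],[22,2],[34,16],[40,13],[42,1],[43,0]]
[[2,16],[3,2],[6,9],[9,12],[12,9],[13,16],[18,0],[22,2],[34,16],[40,13],[42,1],[43,0]]
[[2,16],[3,2],[6,9],[9,12],[12,9],[13,16],[18,0],[22,2],[34,16],[40,13],[42,1],[43,0]]
[[2,16],[3,2],[6,9],[9,12],[12,9],[13,16],[18,0],[22,2],[34,16],[40,13],[42,1],[43,0],[46,1],[47,0]]
[[2,16],[3,2],[6,9],[9,12],[12,9],[13,16],[18,0],[22,2],[34,16],[40,13],[42,12],[49,0]]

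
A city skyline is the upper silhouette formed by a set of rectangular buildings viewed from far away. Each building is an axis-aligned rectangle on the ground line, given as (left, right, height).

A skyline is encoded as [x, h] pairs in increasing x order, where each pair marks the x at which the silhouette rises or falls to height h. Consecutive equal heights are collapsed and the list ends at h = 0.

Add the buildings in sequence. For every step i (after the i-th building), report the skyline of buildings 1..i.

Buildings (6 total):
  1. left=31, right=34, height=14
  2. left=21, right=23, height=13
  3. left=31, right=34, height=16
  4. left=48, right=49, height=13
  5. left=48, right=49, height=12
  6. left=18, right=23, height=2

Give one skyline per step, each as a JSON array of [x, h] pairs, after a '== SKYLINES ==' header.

== SKYLINES ==
[[31,14],[34,0]]
[[21,13],[23,0],[31,14],[34,0]]
[[21,13],[23,0],[31,16],[34,0]]
[[21,13],[23,0],[31,16],[34,0],[48,13],[49,0]]
[[21,13],[23,0],[31,16],[34,0],[48,13],[49,0]]
[[18,2],[21,13],[23,0],[31,16],[34,0],[48,13],[49,0]]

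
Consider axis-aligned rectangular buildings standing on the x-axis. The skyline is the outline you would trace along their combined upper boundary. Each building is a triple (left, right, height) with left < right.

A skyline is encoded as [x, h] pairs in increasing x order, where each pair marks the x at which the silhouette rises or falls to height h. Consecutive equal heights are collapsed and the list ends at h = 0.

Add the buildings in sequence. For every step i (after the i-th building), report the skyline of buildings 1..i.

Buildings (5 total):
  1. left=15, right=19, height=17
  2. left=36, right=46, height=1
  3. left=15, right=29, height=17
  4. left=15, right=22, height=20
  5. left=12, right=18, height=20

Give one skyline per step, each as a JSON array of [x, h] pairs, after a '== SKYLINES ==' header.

== SKYLINES ==
[[15,17],[19,0]]
[[15,17],[19,0],[36,1],[46,0]]
[[15,17],[29,0],[36,1],[46,0]]
[[15,20],[22,17],[29,0],[36,1],[46,0]]
[[12,20],[22,17],[29,0],[36,1],[46,0]]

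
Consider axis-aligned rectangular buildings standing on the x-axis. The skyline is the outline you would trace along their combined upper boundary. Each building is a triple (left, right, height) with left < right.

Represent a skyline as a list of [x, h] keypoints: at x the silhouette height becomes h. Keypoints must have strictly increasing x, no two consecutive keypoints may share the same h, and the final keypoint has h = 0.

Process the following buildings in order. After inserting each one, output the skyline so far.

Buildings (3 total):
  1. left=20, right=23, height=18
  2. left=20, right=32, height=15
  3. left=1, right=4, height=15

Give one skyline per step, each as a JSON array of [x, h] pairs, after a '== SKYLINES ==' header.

== SKYLINES ==
[[20,18],[23,0]]
[[20,18],[23,15],[32,0]]
[[1,15],[4,0],[20,18],[23,15],[32,0]]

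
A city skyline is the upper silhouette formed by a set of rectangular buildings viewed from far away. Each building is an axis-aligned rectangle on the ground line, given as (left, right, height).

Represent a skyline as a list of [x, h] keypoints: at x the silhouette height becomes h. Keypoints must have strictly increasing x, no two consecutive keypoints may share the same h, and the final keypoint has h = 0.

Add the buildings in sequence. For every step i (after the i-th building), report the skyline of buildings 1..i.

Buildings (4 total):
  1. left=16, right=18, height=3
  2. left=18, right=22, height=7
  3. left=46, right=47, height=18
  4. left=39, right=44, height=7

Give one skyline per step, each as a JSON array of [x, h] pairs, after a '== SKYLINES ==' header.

== SKYLINES ==
[[16,3],[18,0]]
[[16,3],[18,7],[22,0]]
[[16,3],[18,7],[22,0],[46,18],[47,0]]
[[16,3],[18,7],[22,0],[39,7],[44,0],[46,18],[47,0]]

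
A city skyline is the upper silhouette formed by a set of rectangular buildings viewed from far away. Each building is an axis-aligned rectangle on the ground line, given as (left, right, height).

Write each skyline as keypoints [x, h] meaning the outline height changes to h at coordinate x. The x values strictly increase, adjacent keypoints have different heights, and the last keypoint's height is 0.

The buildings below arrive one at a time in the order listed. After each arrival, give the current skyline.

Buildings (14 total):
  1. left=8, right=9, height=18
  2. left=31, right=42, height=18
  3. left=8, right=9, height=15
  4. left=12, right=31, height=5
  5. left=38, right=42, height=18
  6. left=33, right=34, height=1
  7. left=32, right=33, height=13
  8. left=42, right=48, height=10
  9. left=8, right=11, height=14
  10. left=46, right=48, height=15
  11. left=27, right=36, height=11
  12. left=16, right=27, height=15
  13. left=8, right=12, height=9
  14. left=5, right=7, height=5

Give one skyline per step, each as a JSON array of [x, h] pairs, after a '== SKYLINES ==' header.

== SKYLINES ==
[[8,18],[9,0]]
[[8,18],[9,0],[31,18],[42,0]]
[[8,18],[9,0],[31,18],[42,0]]
[[8,18],[9,0],[12,5],[31,18],[42,0]]
[[8,18],[9,0],[12,5],[31,18],[42,0]]
[[8,18],[9,0],[12,5],[31,18],[42,0]]
[[8,18],[9,0],[12,5],[31,18],[42,0]]
[[8,18],[9,0],[12,5],[31,18],[42,10],[48,0]]
[[8,18],[9,14],[11,0],[12,5],[31,18],[42,10],[48,0]]
[[8,18],[9,14],[11,0],[12,5],[31,18],[42,10],[46,15],[48,0]]
[[8,18],[9,14],[11,0],[12,5],[27,11],[31,18],[42,10],[46,15],[48,0]]
[[8,18],[9,14],[11,0],[12,5],[16,15],[27,11],[31,18],[42,10],[46,15],[48,0]]
[[8,18],[9,14],[11,9],[12,5],[16,15],[27,11],[31,18],[42,10],[46,15],[48,0]]
[[5,5],[7,0],[8,18],[9,14],[11,9],[12,5],[16,15],[27,11],[31,18],[42,10],[46,15],[48,0]]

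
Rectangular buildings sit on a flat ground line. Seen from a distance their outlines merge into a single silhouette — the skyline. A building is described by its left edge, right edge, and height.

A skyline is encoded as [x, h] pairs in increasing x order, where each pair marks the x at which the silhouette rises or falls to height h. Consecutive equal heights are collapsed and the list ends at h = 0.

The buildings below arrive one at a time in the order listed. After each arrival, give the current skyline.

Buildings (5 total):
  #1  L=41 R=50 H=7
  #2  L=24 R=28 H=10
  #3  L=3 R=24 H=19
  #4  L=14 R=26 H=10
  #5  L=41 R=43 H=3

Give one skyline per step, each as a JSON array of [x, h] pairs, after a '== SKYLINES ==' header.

== SKYLINES ==
[[41,7],[50,0]]
[[24,10],[28,0],[41,7],[50,0]]
[[3,19],[24,10],[28,0],[41,7],[50,0]]
[[3,19],[24,10],[28,0],[41,7],[50,0]]
[[3,19],[24,10],[28,0],[41,7],[50,0]]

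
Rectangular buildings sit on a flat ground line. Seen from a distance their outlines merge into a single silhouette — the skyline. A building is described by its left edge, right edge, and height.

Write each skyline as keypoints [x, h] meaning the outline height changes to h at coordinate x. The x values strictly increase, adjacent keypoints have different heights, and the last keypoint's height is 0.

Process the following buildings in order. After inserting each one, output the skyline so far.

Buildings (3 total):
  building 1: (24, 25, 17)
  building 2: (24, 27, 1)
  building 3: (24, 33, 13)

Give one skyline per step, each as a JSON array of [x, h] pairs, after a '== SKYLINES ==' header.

== SKYLINES ==
[[24,17],[25,0]]
[[24,17],[25,1],[27,0]]
[[24,17],[25,13],[33,0]]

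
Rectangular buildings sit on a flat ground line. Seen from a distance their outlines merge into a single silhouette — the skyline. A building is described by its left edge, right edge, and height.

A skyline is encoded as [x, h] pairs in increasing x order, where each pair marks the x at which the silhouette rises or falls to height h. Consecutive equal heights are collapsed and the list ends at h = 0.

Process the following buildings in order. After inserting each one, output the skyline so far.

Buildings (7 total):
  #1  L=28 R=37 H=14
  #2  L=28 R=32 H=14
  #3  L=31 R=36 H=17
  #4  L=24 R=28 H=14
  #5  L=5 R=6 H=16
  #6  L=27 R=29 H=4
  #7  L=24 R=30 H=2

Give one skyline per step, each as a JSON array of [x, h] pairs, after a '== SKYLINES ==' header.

== SKYLINES ==
[[28,14],[37,0]]
[[28,14],[37,0]]
[[28,14],[31,17],[36,14],[37,0]]
[[24,14],[31,17],[36,14],[37,0]]
[[5,16],[6,0],[24,14],[31,17],[36,14],[37,0]]
[[5,16],[6,0],[24,14],[31,17],[36,14],[37,0]]
[[5,16],[6,0],[24,14],[31,17],[36,14],[37,0]]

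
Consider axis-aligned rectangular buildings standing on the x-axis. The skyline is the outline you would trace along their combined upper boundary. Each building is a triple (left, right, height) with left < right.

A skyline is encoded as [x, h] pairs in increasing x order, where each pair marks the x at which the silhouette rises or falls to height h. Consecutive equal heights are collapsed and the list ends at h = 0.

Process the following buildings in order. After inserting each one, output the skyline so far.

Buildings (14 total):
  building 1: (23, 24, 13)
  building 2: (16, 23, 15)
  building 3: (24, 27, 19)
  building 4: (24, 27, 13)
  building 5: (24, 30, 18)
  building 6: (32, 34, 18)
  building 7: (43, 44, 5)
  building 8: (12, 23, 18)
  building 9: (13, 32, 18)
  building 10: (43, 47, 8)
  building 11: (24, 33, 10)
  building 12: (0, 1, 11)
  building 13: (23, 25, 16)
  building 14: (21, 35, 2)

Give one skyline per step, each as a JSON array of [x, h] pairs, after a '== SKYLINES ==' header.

== SKYLINES ==
[[23,13],[24,0]]
[[16,15],[23,13],[24,0]]
[[16,15],[23,13],[24,19],[27,0]]
[[16,15],[23,13],[24,19],[27,0]]
[[16,15],[23,13],[24,19],[27,18],[30,0]]
[[16,15],[23,13],[24,19],[27,18],[30,0],[32,18],[34,0]]
[[16,15],[23,13],[24,19],[27,18],[30,0],[32,18],[34,0],[43,5],[44,0]]
[[12,18],[23,13],[24,19],[27,18],[30,0],[32,18],[34,0],[43,5],[44,0]]
[[12,18],[24,19],[27,18],[34,0],[43,5],[44,0]]
[[12,18],[24,19],[27,18],[34,0],[43,8],[47,0]]
[[12,18],[24,19],[27,18],[34,0],[43,8],[47,0]]
[[0,11],[1,0],[12,18],[24,19],[27,18],[34,0],[43,8],[47,0]]
[[0,11],[1,0],[12,18],[24,19],[27,18],[34,0],[43,8],[47,0]]
[[0,11],[1,0],[12,18],[24,19],[27,18],[34,2],[35,0],[43,8],[47,0]]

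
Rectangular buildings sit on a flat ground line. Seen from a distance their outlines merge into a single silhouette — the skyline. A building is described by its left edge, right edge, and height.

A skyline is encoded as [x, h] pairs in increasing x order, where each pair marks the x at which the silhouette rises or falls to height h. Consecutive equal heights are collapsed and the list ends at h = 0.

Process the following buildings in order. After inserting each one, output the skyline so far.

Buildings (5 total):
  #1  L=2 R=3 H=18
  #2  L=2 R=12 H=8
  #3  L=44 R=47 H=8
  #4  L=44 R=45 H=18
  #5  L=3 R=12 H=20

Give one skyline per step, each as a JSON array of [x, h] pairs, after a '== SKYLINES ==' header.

== SKYLINES ==
[[2,18],[3,0]]
[[2,18],[3,8],[12,0]]
[[2,18],[3,8],[12,0],[44,8],[47,0]]
[[2,18],[3,8],[12,0],[44,18],[45,8],[47,0]]
[[2,18],[3,20],[12,0],[44,18],[45,8],[47,0]]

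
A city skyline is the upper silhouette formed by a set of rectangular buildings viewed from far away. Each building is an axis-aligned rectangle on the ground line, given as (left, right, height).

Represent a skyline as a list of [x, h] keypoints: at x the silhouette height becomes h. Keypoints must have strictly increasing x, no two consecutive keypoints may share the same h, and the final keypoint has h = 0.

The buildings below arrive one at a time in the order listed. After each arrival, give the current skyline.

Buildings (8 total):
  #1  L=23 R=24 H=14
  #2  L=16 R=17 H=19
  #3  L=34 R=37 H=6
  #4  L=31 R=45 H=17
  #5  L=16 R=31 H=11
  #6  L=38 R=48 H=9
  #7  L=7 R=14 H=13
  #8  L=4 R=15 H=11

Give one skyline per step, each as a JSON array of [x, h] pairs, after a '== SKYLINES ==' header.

== SKYLINES ==
[[23,14],[24,0]]
[[16,19],[17,0],[23,14],[24,0]]
[[16,19],[17,0],[23,14],[24,0],[34,6],[37,0]]
[[16,19],[17,0],[23,14],[24,0],[31,17],[45,0]]
[[16,19],[17,11],[23,14],[24,11],[31,17],[45,0]]
[[16,19],[17,11],[23,14],[24,11],[31,17],[45,9],[48,0]]
[[7,13],[14,0],[16,19],[17,11],[23,14],[24,11],[31,17],[45,9],[48,0]]
[[4,11],[7,13],[14,11],[15,0],[16,19],[17,11],[23,14],[24,11],[31,17],[45,9],[48,0]]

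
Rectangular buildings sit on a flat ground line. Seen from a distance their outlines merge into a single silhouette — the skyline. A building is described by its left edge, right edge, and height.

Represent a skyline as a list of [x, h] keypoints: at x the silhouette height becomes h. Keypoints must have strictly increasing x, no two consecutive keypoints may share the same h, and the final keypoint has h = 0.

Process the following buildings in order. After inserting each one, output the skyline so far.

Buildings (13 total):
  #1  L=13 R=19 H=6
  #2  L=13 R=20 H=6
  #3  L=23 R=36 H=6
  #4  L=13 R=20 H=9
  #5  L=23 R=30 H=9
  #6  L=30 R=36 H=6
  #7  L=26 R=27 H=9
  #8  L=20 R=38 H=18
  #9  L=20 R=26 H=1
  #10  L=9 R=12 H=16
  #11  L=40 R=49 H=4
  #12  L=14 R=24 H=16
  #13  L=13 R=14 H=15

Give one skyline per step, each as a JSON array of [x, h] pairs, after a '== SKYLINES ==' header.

== SKYLINES ==
[[13,6],[19,0]]
[[13,6],[20,0]]
[[13,6],[20,0],[23,6],[36,0]]
[[13,9],[20,0],[23,6],[36,0]]
[[13,9],[20,0],[23,9],[30,6],[36,0]]
[[13,9],[20,0],[23,9],[30,6],[36,0]]
[[13,9],[20,0],[23,9],[30,6],[36,0]]
[[13,9],[20,18],[38,0]]
[[13,9],[20,18],[38,0]]
[[9,16],[12,0],[13,9],[20,18],[38,0]]
[[9,16],[12,0],[13,9],[20,18],[38,0],[40,4],[49,0]]
[[9,16],[12,0],[13,9],[14,16],[20,18],[38,0],[40,4],[49,0]]
[[9,16],[12,0],[13,15],[14,16],[20,18],[38,0],[40,4],[49,0]]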